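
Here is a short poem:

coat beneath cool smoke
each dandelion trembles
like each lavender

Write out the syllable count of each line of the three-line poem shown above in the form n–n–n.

Line 1: "coat beneath cool smoke": 1+2+1+1 = 5
Line 2: "each dandelion trembles": 1+4+2 = 7
Line 3: "like each lavender": 1+1+3 = 5

5–7–5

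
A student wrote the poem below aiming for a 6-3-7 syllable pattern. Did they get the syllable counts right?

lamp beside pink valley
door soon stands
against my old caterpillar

No

Line 1: lamp (1), beside (2), pink (1), valley (2) → 6 ✓
Line 2: door (1), soon (1), stands (1) → 3 ✓
Line 3: against (2), my (1), old (1), caterpillar (4) → 8 (expected 7)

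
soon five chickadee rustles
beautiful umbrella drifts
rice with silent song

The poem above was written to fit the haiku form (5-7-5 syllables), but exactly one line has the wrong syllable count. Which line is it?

Line 1

Line 1: "soon five chickadee rustles": 1+1+3+2 = 7 (expected 5)
Line 2: "beautiful umbrella drifts": 3+3+1 = 7 ✓
Line 3: "rice with silent song": 1+1+2+1 = 5 ✓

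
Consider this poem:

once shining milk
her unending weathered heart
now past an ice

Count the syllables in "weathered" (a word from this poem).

2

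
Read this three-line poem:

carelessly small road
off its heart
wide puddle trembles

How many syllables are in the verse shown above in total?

13

Line 1: carelessly (3), small (1), road (1) → 5
Line 2: off (1), its (1), heart (1) → 3
Line 3: wide (1), puddle (2), trembles (2) → 5
Total: 5 + 3 + 5 = 13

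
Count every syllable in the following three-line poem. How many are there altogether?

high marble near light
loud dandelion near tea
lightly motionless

Line 1: "high marble near light": 1+2+1+1 = 5
Line 2: "loud dandelion near tea": 1+4+1+1 = 7
Line 3: "lightly motionless": 2+3 = 5
Total: 5 + 7 + 5 = 17

17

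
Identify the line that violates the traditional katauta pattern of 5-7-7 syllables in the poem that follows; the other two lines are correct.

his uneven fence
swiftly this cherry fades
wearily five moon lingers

The second line

Line 1: his (1), uneven (3), fence (1) → 5 ✓
Line 2: swiftly (2), this (1), cherry (2), fades (1) → 6 (expected 7)
Line 3: wearily (3), five (1), moon (1), lingers (2) → 7 ✓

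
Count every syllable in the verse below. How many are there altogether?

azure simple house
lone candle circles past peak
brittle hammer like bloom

18

Line 1: "azure simple house": 2+2+1 = 5
Line 2: "lone candle circles past peak": 1+2+2+1+1 = 7
Line 3: "brittle hammer like bloom": 2+2+1+1 = 6
Total: 5 + 7 + 6 = 18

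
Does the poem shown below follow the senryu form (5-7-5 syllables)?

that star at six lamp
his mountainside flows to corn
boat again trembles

Line 1: that(1) + star(1) + at(1) + six(1) + lamp(1) = 5 ✓
Line 2: his(1) + mountainside(3) + flows(1) + to(1) + corn(1) = 7 ✓
Line 3: boat(1) + again(2) + trembles(2) = 5 ✓

Yes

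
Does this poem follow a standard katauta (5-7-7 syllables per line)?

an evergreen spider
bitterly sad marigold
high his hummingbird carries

Line 1: "an evergreen spider": 1+3+2 = 6 (expected 5)
Line 2: "bitterly sad marigold": 3+1+3 = 7 ✓
Line 3: "high his hummingbird carries": 1+1+3+2 = 7 ✓

No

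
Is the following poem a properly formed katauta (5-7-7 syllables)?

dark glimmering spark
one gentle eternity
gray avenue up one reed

Yes

Line 1: dark (1), glimmering (3), spark (1) → 5 ✓
Line 2: one (1), gentle (2), eternity (4) → 7 ✓
Line 3: gray (1), avenue (3), up (1), one (1), reed (1) → 7 ✓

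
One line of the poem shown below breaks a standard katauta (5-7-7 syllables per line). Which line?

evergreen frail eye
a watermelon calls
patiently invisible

Line 1: evergreen(3) + frail(1) + eye(1) = 5 ✓
Line 2: a(1) + watermelon(4) + calls(1) = 6 (expected 7)
Line 3: patiently(3) + invisible(4) = 7 ✓

The second line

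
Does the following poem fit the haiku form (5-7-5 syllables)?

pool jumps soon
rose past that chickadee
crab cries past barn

No

Line 1: pool (1), jumps (1), soon (1) → 3 (expected 5)
Line 2: rose (1), past (1), that (1), chickadee (3) → 6 (expected 7)
Line 3: crab (1), cries (1), past (1), barn (1) → 4 (expected 5)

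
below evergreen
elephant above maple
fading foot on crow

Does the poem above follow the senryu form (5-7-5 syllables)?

Line 1: below (2), evergreen (3) → 5 ✓
Line 2: elephant (3), above (2), maple (2) → 7 ✓
Line 3: fading (2), foot (1), on (1), crow (1) → 5 ✓

Yes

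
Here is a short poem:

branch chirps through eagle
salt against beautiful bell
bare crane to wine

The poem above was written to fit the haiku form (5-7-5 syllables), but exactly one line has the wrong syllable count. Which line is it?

Line 1: "branch chirps through eagle": 1+1+1+2 = 5 ✓
Line 2: "salt against beautiful bell": 1+2+3+1 = 7 ✓
Line 3: "bare crane to wine": 1+1+1+1 = 4 (expected 5)

The third line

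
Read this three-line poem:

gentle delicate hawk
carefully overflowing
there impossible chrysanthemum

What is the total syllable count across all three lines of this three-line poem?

22

Line 1: gentle (2), delicate (3), hawk (1) → 6
Line 2: carefully (3), overflowing (4) → 7
Line 3: there (1), impossible (4), chrysanthemum (4) → 9
Total: 6 + 7 + 9 = 22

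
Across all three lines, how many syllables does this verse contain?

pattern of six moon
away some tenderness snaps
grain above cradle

Line 1: pattern(2) + of(1) + six(1) + moon(1) = 5
Line 2: away(2) + some(1) + tenderness(3) + snaps(1) = 7
Line 3: grain(1) + above(2) + cradle(2) = 5
Total: 5 + 7 + 5 = 17

17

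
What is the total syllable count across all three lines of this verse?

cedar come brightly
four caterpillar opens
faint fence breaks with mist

17

Line 1: cedar (2), come (1), brightly (2) → 5
Line 2: four (1), caterpillar (4), opens (2) → 7
Line 3: faint (1), fence (1), breaks (1), with (1), mist (1) → 5
Total: 5 + 7 + 5 = 17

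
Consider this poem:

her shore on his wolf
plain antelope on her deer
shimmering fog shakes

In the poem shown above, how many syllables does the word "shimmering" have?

3

"shimmering" has 3 syllables.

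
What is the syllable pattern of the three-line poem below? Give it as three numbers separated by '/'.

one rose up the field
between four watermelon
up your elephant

5/7/5

Line 1: "one rose up the field": 1+1+1+1+1 = 5
Line 2: "between four watermelon": 2+1+4 = 7
Line 3: "up your elephant": 1+1+3 = 5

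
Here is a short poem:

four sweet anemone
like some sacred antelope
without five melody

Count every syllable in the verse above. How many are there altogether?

Line 1: four (1), sweet (1), anemone (4) → 6
Line 2: like (1), some (1), sacred (2), antelope (3) → 7
Line 3: without (2), five (1), melody (3) → 6
Total: 6 + 7 + 6 = 19

19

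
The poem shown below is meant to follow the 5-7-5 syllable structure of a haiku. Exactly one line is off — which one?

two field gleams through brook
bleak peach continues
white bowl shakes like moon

Line 1: "two field gleams through brook": 1+1+1+1+1 = 5 ✓
Line 2: "bleak peach continues": 1+1+3 = 5 (expected 7)
Line 3: "white bowl shakes like moon": 1+1+1+1+1 = 5 ✓

The second line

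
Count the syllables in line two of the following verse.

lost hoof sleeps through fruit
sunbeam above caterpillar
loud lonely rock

Line two: sunbeam (2), above (2), caterpillar (4) → 8

8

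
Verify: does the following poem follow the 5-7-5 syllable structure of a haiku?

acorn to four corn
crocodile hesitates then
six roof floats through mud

Yes

Line 1: acorn(2) + to(1) + four(1) + corn(1) = 5 ✓
Line 2: crocodile(3) + hesitates(3) + then(1) = 7 ✓
Line 3: six(1) + roof(1) + floats(1) + through(1) + mud(1) = 5 ✓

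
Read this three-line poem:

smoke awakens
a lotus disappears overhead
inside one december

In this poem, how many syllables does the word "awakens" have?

3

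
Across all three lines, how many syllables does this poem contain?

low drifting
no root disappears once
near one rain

Line 1: "low drifting": 1+2 = 3
Line 2: "no root disappears once": 1+1+3+1 = 6
Line 3: "near one rain": 1+1+1 = 3
Total: 3 + 6 + 3 = 12

12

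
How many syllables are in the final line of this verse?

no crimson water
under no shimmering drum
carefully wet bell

5

The final line: carefully (3), wet (1), bell (1) → 5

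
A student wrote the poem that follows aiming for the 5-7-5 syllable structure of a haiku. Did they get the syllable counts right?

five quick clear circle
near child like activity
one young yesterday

Yes

Line 1: five (1), quick (1), clear (1), circle (2) → 5 ✓
Line 2: near (1), child (1), like (1), activity (4) → 7 ✓
Line 3: one (1), young (1), yesterday (3) → 5 ✓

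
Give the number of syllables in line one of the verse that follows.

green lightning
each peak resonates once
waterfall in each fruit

Line one: green (1), lightning (2) → 3

3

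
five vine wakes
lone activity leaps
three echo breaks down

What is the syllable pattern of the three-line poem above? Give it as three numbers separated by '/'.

Line 1: five (1), vine (1), wakes (1) → 3
Line 2: lone (1), activity (4), leaps (1) → 6
Line 3: three (1), echo (2), breaks (1), down (1) → 5

3/6/5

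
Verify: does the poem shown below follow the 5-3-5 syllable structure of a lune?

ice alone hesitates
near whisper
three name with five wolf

No

Line 1: ice (1), alone (2), hesitates (3) → 6 (expected 5)
Line 2: near (1), whisper (2) → 3 ✓
Line 3: three (1), name (1), with (1), five (1), wolf (1) → 5 ✓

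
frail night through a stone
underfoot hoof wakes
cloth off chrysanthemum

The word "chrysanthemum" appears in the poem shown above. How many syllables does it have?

4

"chrysanthemum" has 4 syllables.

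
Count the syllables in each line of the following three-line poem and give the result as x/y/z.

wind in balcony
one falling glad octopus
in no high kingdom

Line 1: "wind in balcony": 1+1+3 = 5
Line 2: "one falling glad octopus": 1+2+1+3 = 7
Line 3: "in no high kingdom": 1+1+1+2 = 5

5/7/5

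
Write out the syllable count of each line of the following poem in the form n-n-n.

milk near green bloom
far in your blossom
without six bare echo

Line 1: "milk near green bloom": 1+1+1+1 = 4
Line 2: "far in your blossom": 1+1+1+2 = 5
Line 3: "without six bare echo": 2+1+1+2 = 6

4-5-6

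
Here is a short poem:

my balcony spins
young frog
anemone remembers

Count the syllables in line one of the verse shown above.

Line one: "my balcony spins": 1+3+1 = 5

5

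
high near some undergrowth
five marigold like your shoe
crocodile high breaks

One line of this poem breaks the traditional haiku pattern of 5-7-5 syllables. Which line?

Line 1: high (1), near (1), some (1), undergrowth (3) → 6 (expected 5)
Line 2: five (1), marigold (3), like (1), your (1), shoe (1) → 7 ✓
Line 3: crocodile (3), high (1), breaks (1) → 5 ✓

Line 1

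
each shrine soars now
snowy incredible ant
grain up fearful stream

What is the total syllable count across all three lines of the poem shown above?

Line 1: each (1), shrine (1), soars (1), now (1) → 4
Line 2: snowy (2), incredible (4), ant (1) → 7
Line 3: grain (1), up (1), fearful (2), stream (1) → 5
Total: 4 + 7 + 5 = 16

16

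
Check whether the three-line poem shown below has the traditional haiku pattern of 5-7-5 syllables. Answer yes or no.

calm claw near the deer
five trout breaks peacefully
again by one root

No

Line 1: calm (1), claw (1), near (1), the (1), deer (1) → 5 ✓
Line 2: five (1), trout (1), breaks (1), peacefully (3) → 6 (expected 7)
Line 3: again (2), by (1), one (1), root (1) → 5 ✓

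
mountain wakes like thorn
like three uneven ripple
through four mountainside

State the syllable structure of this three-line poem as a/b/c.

Line 1: mountain (2), wakes (1), like (1), thorn (1) → 5
Line 2: like (1), three (1), uneven (3), ripple (2) → 7
Line 3: through (1), four (1), mountainside (3) → 5

5/7/5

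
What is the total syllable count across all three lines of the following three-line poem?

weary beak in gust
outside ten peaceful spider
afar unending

Line 1: weary(2) + beak(1) + in(1) + gust(1) = 5
Line 2: outside(2) + ten(1) + peaceful(2) + spider(2) = 7
Line 3: afar(2) + unending(3) = 5
Total: 5 + 7 + 5 = 17

17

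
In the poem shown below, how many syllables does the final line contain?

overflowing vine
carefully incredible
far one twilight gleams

5

The final line: far(1) + one(1) + twilight(2) + gleams(1) = 5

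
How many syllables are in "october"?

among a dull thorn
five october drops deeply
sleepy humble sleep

3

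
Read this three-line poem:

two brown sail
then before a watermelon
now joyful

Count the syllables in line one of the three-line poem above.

Line one: "two brown sail": 1+1+1 = 3

3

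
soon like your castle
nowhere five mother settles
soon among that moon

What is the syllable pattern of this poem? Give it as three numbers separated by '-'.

Line 1: "soon like your castle": 1+1+1+2 = 5
Line 2: "nowhere five mother settles": 2+1+2+2 = 7
Line 3: "soon among that moon": 1+2+1+1 = 5

5-7-5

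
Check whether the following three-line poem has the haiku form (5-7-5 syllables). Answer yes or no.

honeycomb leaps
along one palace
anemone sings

Line 1: "honeycomb leaps": 3+1 = 4 (expected 5)
Line 2: "along one palace": 2+1+2 = 5 (expected 7)
Line 3: "anemone sings": 4+1 = 5 ✓

No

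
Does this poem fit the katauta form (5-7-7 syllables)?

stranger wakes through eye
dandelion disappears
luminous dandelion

Yes

Line 1: stranger (2), wakes (1), through (1), eye (1) → 5 ✓
Line 2: dandelion (4), disappears (3) → 7 ✓
Line 3: luminous (3), dandelion (4) → 7 ✓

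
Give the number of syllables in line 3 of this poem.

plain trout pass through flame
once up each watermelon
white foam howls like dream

Line 3: white(1) + foam(1) + howls(1) + like(1) + dream(1) = 5

5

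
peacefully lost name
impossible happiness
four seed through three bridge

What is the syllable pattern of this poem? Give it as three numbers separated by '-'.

Line 1: "peacefully lost name": 3+1+1 = 5
Line 2: "impossible happiness": 4+3 = 7
Line 3: "four seed through three bridge": 1+1+1+1+1 = 5

5-7-5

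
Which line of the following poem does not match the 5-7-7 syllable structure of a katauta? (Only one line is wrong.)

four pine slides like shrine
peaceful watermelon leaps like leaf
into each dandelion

Line 1: four (1), pine (1), slides (1), like (1), shrine (1) → 5 ✓
Line 2: peaceful (2), watermelon (4), leaps (1), like (1), leaf (1) → 9 (expected 7)
Line 3: into (2), each (1), dandelion (4) → 7 ✓

Line 2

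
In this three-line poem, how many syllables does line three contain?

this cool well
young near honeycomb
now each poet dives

Line three: "now each poet dives": 1+1+2+1 = 5

5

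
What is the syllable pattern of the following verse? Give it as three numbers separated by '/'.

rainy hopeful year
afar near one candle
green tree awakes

5/6/4

Line 1: rainy (2), hopeful (2), year (1) → 5
Line 2: afar (2), near (1), one (1), candle (2) → 6
Line 3: green (1), tree (1), awakes (2) → 4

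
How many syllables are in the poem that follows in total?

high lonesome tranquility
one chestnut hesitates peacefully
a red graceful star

21

Line 1: "high lonesome tranquility": 1+2+4 = 7
Line 2: "one chestnut hesitates peacefully": 1+2+3+3 = 9
Line 3: "a red graceful star": 1+1+2+1 = 5
Total: 7 + 9 + 5 = 21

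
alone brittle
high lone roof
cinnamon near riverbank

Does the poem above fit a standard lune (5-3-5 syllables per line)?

Line 1: "alone brittle": 2+2 = 4 (expected 5)
Line 2: "high lone roof": 1+1+1 = 3 ✓
Line 3: "cinnamon near riverbank": 3+1+3 = 7 (expected 5)

No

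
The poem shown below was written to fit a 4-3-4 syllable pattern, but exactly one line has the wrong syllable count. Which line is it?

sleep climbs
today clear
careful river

Line 1

Line 1: sleep(1) + climbs(1) = 2 (expected 4)
Line 2: today(2) + clear(1) = 3 ✓
Line 3: careful(2) + river(2) = 4 ✓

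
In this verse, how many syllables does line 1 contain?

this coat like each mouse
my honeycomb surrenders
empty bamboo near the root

Line 1: this(1) + coat(1) + like(1) + each(1) + mouse(1) = 5

5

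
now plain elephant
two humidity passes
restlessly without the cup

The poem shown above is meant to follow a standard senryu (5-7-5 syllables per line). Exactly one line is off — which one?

The third line

Line 1: now(1) + plain(1) + elephant(3) = 5 ✓
Line 2: two(1) + humidity(4) + passes(2) = 7 ✓
Line 3: restlessly(3) + without(2) + the(1) + cup(1) = 7 (expected 5)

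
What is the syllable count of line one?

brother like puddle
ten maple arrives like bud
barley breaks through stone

5

Line one: brother (2), like (1), puddle (2) → 5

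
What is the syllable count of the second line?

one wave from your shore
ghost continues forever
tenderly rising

The second line: ghost(1) + continues(3) + forever(3) = 7

7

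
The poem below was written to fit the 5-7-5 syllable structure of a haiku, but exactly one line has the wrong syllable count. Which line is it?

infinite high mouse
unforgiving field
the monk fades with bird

Line 1: "infinite high mouse": 3+1+1 = 5 ✓
Line 2: "unforgiving field": 4+1 = 5 (expected 7)
Line 3: "the monk fades with bird": 1+1+1+1+1 = 5 ✓

The second line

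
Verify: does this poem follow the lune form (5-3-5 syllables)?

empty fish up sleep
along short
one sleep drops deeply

Yes

Line 1: empty (2), fish (1), up (1), sleep (1) → 5 ✓
Line 2: along (2), short (1) → 3 ✓
Line 3: one (1), sleep (1), drops (1), deeply (2) → 5 ✓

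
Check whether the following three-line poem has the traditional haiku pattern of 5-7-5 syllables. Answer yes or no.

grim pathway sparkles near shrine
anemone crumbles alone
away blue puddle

Line 1: "grim pathway sparkles near shrine": 1+2+2+1+1 = 7 (expected 5)
Line 2: "anemone crumbles alone": 4+2+2 = 8 (expected 7)
Line 3: "away blue puddle": 2+1+2 = 5 ✓

No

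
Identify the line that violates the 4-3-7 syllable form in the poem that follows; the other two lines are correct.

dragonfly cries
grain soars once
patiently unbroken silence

The third line

Line 1: dragonfly (3), cries (1) → 4 ✓
Line 2: grain (1), soars (1), once (1) → 3 ✓
Line 3: patiently (3), unbroken (3), silence (2) → 8 (expected 7)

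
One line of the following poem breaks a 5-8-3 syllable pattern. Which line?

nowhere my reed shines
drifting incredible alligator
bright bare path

Line 2

Line 1: "nowhere my reed shines": 2+1+1+1 = 5 ✓
Line 2: "drifting incredible alligator": 2+4+4 = 10 (expected 8)
Line 3: "bright bare path": 1+1+1 = 3 ✓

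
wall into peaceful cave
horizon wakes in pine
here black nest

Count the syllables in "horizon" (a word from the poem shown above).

3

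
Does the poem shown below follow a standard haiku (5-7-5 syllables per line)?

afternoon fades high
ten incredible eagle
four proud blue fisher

Yes

Line 1: afternoon(3) + fades(1) + high(1) = 5 ✓
Line 2: ten(1) + incredible(4) + eagle(2) = 7 ✓
Line 3: four(1) + proud(1) + blue(1) + fisher(2) = 5 ✓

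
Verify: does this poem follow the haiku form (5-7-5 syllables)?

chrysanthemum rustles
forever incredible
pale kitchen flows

No

Line 1: chrysanthemum(4) + rustles(2) = 6 (expected 5)
Line 2: forever(3) + incredible(4) = 7 ✓
Line 3: pale(1) + kitchen(2) + flows(1) = 4 (expected 5)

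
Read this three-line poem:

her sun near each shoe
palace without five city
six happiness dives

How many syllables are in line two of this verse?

Line two: palace(2) + without(2) + five(1) + city(2) = 7

7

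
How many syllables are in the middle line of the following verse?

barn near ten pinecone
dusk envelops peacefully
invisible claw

7

The middle line: dusk (1), envelops (3), peacefully (3) → 7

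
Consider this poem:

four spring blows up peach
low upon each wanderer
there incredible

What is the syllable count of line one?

5

Line one: four(1) + spring(1) + blows(1) + up(1) + peach(1) = 5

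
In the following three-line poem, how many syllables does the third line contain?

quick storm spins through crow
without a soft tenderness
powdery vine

4

The third line: "powdery vine": 3+1 = 4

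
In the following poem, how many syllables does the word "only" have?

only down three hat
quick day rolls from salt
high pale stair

2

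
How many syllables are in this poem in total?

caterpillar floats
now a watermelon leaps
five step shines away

Line 1: caterpillar(4) + floats(1) = 5
Line 2: now(1) + a(1) + watermelon(4) + leaps(1) = 7
Line 3: five(1) + step(1) + shines(1) + away(2) = 5
Total: 5 + 7 + 5 = 17

17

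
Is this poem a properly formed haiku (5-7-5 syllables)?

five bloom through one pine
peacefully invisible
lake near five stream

No

Line 1: five (1), bloom (1), through (1), one (1), pine (1) → 5 ✓
Line 2: peacefully (3), invisible (4) → 7 ✓
Line 3: lake (1), near (1), five (1), stream (1) → 4 (expected 5)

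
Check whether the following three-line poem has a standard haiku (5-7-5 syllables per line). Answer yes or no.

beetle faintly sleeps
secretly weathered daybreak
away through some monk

Line 1: beetle(2) + faintly(2) + sleeps(1) = 5 ✓
Line 2: secretly(3) + weathered(2) + daybreak(2) = 7 ✓
Line 3: away(2) + through(1) + some(1) + monk(1) = 5 ✓

Yes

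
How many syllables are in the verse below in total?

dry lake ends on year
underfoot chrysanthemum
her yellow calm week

Line 1: dry (1), lake (1), ends (1), on (1), year (1) → 5
Line 2: underfoot (3), chrysanthemum (4) → 7
Line 3: her (1), yellow (2), calm (1), week (1) → 5
Total: 5 + 7 + 5 = 17

17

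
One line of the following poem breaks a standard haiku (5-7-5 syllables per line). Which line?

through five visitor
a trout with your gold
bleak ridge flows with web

The second line

Line 1: through (1), five (1), visitor (3) → 5 ✓
Line 2: a (1), trout (1), with (1), your (1), gold (1) → 5 (expected 7)
Line 3: bleak (1), ridge (1), flows (1), with (1), web (1) → 5 ✓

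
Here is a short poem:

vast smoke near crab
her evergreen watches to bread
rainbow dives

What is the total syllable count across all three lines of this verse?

15

Line 1: vast(1) + smoke(1) + near(1) + crab(1) = 4
Line 2: her(1) + evergreen(3) + watches(2) + to(1) + bread(1) = 8
Line 3: rainbow(2) + dives(1) = 3
Total: 4 + 8 + 3 = 15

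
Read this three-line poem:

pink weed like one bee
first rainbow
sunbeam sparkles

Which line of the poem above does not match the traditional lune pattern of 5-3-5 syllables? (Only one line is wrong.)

The third line

Line 1: pink (1), weed (1), like (1), one (1), bee (1) → 5 ✓
Line 2: first (1), rainbow (2) → 3 ✓
Line 3: sunbeam (2), sparkles (2) → 4 (expected 5)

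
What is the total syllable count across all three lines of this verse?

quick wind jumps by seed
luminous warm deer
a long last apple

15

Line 1: quick(1) + wind(1) + jumps(1) + by(1) + seed(1) = 5
Line 2: luminous(3) + warm(1) + deer(1) = 5
Line 3: a(1) + long(1) + last(1) + apple(2) = 5
Total: 5 + 5 + 5 = 15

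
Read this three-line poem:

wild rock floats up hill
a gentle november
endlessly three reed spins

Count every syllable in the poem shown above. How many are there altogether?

Line 1: "wild rock floats up hill": 1+1+1+1+1 = 5
Line 2: "a gentle november": 1+2+3 = 6
Line 3: "endlessly three reed spins": 3+1+1+1 = 6
Total: 5 + 6 + 6 = 17

17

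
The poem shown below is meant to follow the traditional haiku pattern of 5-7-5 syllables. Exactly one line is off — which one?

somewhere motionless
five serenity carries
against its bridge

Line 1: somewhere(2) + motionless(3) = 5 ✓
Line 2: five(1) + serenity(4) + carries(2) = 7 ✓
Line 3: against(2) + its(1) + bridge(1) = 4 (expected 5)

Line 3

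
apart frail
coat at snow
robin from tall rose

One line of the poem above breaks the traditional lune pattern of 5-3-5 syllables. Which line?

The first line

Line 1: apart (2), frail (1) → 3 (expected 5)
Line 2: coat (1), at (1), snow (1) → 3 ✓
Line 3: robin (2), from (1), tall (1), rose (1) → 5 ✓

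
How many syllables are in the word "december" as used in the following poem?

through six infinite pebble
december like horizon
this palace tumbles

3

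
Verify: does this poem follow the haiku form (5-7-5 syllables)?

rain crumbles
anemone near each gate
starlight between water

No

Line 1: "rain crumbles": 1+2 = 3 (expected 5)
Line 2: "anemone near each gate": 4+1+1+1 = 7 ✓
Line 3: "starlight between water": 2+2+2 = 6 (expected 5)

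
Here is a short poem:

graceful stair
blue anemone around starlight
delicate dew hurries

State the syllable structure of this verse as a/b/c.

3/9/6

Line 1: graceful (2), stair (1) → 3
Line 2: blue (1), anemone (4), around (2), starlight (2) → 9
Line 3: delicate (3), dew (1), hurries (2) → 6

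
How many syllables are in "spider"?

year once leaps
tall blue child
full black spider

2

"spider" has 2 syllables.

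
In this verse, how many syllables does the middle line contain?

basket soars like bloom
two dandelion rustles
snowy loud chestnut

The middle line: "two dandelion rustles": 1+4+2 = 7

7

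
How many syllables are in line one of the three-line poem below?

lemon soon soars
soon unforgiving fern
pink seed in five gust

4

Line one: lemon(2) + soon(1) + soars(1) = 4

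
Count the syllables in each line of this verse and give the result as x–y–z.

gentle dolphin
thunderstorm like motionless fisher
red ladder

4–9–3

Line 1: gentle(2) + dolphin(2) = 4
Line 2: thunderstorm(3) + like(1) + motionless(3) + fisher(2) = 9
Line 3: red(1) + ladder(2) = 3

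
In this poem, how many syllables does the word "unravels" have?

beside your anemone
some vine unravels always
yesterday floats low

3

"unravels" has 3 syllables.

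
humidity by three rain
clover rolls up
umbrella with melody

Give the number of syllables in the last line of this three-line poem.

7

The last line: umbrella(3) + with(1) + melody(3) = 7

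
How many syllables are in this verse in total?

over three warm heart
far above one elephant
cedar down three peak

17

Line 1: over(2) + three(1) + warm(1) + heart(1) = 5
Line 2: far(1) + above(2) + one(1) + elephant(3) = 7
Line 3: cedar(2) + down(1) + three(1) + peak(1) = 5
Total: 5 + 7 + 5 = 17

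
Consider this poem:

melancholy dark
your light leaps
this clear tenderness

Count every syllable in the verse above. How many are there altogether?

13

Line 1: "melancholy dark": 4+1 = 5
Line 2: "your light leaps": 1+1+1 = 3
Line 3: "this clear tenderness": 1+1+3 = 5
Total: 5 + 3 + 5 = 13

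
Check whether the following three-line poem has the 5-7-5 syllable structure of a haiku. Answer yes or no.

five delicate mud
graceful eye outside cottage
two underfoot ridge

Yes

Line 1: five (1), delicate (3), mud (1) → 5 ✓
Line 2: graceful (2), eye (1), outside (2), cottage (2) → 7 ✓
Line 3: two (1), underfoot (3), ridge (1) → 5 ✓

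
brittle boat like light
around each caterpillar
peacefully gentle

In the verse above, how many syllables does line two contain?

7

Line two: around(2) + each(1) + caterpillar(4) = 7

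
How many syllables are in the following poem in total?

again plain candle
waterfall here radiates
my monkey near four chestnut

Line 1: again (2), plain (1), candle (2) → 5
Line 2: waterfall (3), here (1), radiates (3) → 7
Line 3: my (1), monkey (2), near (1), four (1), chestnut (2) → 7
Total: 5 + 7 + 7 = 19

19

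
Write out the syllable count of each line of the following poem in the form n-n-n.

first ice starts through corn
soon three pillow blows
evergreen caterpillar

Line 1: "first ice starts through corn": 1+1+1+1+1 = 5
Line 2: "soon three pillow blows": 1+1+2+1 = 5
Line 3: "evergreen caterpillar": 3+4 = 7

5-5-7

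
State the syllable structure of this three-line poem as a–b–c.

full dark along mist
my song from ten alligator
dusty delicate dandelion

5–8–9

Line 1: full (1), dark (1), along (2), mist (1) → 5
Line 2: my (1), song (1), from (1), ten (1), alligator (4) → 8
Line 3: dusty (2), delicate (3), dandelion (4) → 9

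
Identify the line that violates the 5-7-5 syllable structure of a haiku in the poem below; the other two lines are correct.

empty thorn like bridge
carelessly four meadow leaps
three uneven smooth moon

Line 1: empty (2), thorn (1), like (1), bridge (1) → 5 ✓
Line 2: carelessly (3), four (1), meadow (2), leaps (1) → 7 ✓
Line 3: three (1), uneven (3), smooth (1), moon (1) → 6 (expected 5)

The third line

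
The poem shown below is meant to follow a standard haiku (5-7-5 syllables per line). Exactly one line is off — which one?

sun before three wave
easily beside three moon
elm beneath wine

Line 1: sun (1), before (2), three (1), wave (1) → 5 ✓
Line 2: easily (3), beside (2), three (1), moon (1) → 7 ✓
Line 3: elm (1), beneath (2), wine (1) → 4 (expected 5)

Line 3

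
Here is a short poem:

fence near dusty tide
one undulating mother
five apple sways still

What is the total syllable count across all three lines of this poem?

17

Line 1: "fence near dusty tide": 1+1+2+1 = 5
Line 2: "one undulating mother": 1+4+2 = 7
Line 3: "five apple sways still": 1+2+1+1 = 5
Total: 5 + 7 + 5 = 17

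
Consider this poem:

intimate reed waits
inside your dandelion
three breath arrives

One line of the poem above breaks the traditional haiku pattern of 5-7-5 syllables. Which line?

Line 1: intimate (3), reed (1), waits (1) → 5 ✓
Line 2: inside (2), your (1), dandelion (4) → 7 ✓
Line 3: three (1), breath (1), arrives (2) → 4 (expected 5)

The third line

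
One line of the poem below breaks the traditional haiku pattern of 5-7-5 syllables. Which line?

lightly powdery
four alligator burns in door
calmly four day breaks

Line 1: lightly (2), powdery (3) → 5 ✓
Line 2: four (1), alligator (4), burns (1), in (1), door (1) → 8 (expected 7)
Line 3: calmly (2), four (1), day (1), breaks (1) → 5 ✓

The second line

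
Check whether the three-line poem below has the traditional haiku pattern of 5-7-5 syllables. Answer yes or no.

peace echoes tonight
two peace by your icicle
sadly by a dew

Line 1: peace (1), echoes (2), tonight (2) → 5 ✓
Line 2: two (1), peace (1), by (1), your (1), icicle (3) → 7 ✓
Line 3: sadly (2), by (1), a (1), dew (1) → 5 ✓

Yes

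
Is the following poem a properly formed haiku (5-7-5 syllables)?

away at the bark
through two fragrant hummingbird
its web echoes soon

Yes

Line 1: "away at the bark": 2+1+1+1 = 5 ✓
Line 2: "through two fragrant hummingbird": 1+1+2+3 = 7 ✓
Line 3: "its web echoes soon": 1+1+2+1 = 5 ✓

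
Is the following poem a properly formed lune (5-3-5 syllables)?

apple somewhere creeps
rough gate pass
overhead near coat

Line 1: "apple somewhere creeps": 2+2+1 = 5 ✓
Line 2: "rough gate pass": 1+1+1 = 3 ✓
Line 3: "overhead near coat": 3+1+1 = 5 ✓

Yes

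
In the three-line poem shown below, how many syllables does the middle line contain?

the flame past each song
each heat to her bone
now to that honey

5

The middle line: each(1) + heat(1) + to(1) + her(1) + bone(1) = 5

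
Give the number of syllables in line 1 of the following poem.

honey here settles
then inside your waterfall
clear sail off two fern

5

Line 1: honey(2) + here(1) + settles(2) = 5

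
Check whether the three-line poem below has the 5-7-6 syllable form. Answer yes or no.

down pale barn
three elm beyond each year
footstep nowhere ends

No

Line 1: down (1), pale (1), barn (1) → 3 (expected 5)
Line 2: three (1), elm (1), beyond (2), each (1), year (1) → 6 (expected 7)
Line 3: footstep (2), nowhere (2), ends (1) → 5 (expected 6)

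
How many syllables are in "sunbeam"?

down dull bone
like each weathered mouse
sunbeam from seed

"sunbeam" has 2 syllables.

2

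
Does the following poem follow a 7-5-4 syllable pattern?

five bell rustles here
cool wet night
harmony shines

No

Line 1: "five bell rustles here": 1+1+2+1 = 5 (expected 7)
Line 2: "cool wet night": 1+1+1 = 3 (expected 5)
Line 3: "harmony shines": 3+1 = 4 ✓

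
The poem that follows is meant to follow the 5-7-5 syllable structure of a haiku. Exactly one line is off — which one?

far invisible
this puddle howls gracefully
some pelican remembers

Line 3

Line 1: "far invisible": 1+4 = 5 ✓
Line 2: "this puddle howls gracefully": 1+2+1+3 = 7 ✓
Line 3: "some pelican remembers": 1+3+3 = 7 (expected 5)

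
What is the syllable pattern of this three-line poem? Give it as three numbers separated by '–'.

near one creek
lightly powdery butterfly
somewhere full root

3–8–4

Line 1: near(1) + one(1) + creek(1) = 3
Line 2: lightly(2) + powdery(3) + butterfly(3) = 8
Line 3: somewhere(2) + full(1) + root(1) = 4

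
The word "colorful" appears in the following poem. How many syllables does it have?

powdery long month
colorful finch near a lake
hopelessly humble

"colorful" has 3 syllables.

3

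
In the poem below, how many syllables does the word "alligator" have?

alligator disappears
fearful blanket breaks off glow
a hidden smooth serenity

"alligator" has 4 syllables.

4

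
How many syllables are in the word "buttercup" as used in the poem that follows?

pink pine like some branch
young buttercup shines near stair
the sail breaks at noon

"buttercup" has 3 syllables.

3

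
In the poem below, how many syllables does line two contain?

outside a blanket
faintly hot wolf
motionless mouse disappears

4

Line two: faintly (2), hot (1), wolf (1) → 4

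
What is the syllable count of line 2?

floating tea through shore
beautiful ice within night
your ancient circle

7

Line 2: beautiful (3), ice (1), within (2), night (1) → 7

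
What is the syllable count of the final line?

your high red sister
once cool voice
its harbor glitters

The final line: its(1) + harbor(2) + glitters(2) = 5

5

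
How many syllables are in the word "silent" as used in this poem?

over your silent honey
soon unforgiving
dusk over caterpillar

2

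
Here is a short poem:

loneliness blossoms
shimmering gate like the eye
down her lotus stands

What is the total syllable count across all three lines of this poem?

Line 1: loneliness(3) + blossoms(2) = 5
Line 2: shimmering(3) + gate(1) + like(1) + the(1) + eye(1) = 7
Line 3: down(1) + her(1) + lotus(2) + stands(1) = 5
Total: 5 + 7 + 5 = 17

17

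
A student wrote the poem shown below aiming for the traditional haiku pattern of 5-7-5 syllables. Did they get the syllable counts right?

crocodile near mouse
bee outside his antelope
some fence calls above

Yes

Line 1: crocodile(3) + near(1) + mouse(1) = 5 ✓
Line 2: bee(1) + outside(2) + his(1) + antelope(3) = 7 ✓
Line 3: some(1) + fence(1) + calls(1) + above(2) = 5 ✓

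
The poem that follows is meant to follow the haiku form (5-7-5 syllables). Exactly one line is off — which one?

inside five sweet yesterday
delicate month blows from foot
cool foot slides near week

Line 1: "inside five sweet yesterday": 2+1+1+3 = 7 (expected 5)
Line 2: "delicate month blows from foot": 3+1+1+1+1 = 7 ✓
Line 3: "cool foot slides near week": 1+1+1+1+1 = 5 ✓

Line 1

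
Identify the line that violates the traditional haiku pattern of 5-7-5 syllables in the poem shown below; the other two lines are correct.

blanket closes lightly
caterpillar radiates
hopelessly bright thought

Line 1: blanket (2), closes (2), lightly (2) → 6 (expected 5)
Line 2: caterpillar (4), radiates (3) → 7 ✓
Line 3: hopelessly (3), bright (1), thought (1) → 5 ✓

The first line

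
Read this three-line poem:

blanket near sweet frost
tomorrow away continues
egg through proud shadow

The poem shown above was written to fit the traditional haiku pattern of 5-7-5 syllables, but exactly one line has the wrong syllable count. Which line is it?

Line 1: blanket (2), near (1), sweet (1), frost (1) → 5 ✓
Line 2: tomorrow (3), away (2), continues (3) → 8 (expected 7)
Line 3: egg (1), through (1), proud (1), shadow (2) → 5 ✓

Line 2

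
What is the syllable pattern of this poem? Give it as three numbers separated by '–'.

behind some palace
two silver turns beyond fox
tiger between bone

Line 1: behind (2), some (1), palace (2) → 5
Line 2: two (1), silver (2), turns (1), beyond (2), fox (1) → 7
Line 3: tiger (2), between (2), bone (1) → 5

5–7–5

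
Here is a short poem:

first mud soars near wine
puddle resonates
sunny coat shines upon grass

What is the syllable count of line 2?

Line 2: puddle(2) + resonates(3) = 5

5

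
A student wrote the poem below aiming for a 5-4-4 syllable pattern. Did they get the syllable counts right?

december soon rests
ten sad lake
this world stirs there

No

Line 1: "december soon rests": 3+1+1 = 5 ✓
Line 2: "ten sad lake": 1+1+1 = 3 (expected 4)
Line 3: "this world stirs there": 1+1+1+1 = 4 ✓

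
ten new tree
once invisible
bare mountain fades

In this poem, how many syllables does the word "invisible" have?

"invisible" has 4 syllables.

4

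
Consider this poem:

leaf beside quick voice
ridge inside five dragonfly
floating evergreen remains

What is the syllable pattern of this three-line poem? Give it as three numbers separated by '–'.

Line 1: leaf(1) + beside(2) + quick(1) + voice(1) = 5
Line 2: ridge(1) + inside(2) + five(1) + dragonfly(3) = 7
Line 3: floating(2) + evergreen(3) + remains(2) = 7

5–7–7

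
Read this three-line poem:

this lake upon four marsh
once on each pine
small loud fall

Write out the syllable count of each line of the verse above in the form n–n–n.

6–4–3

Line 1: "this lake upon four marsh": 1+1+2+1+1 = 6
Line 2: "once on each pine": 1+1+1+1 = 4
Line 3: "small loud fall": 1+1+1 = 3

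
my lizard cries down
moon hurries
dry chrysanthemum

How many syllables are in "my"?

1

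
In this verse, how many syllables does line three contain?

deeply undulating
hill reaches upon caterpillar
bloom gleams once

3

Line three: bloom (1), gleams (1), once (1) → 3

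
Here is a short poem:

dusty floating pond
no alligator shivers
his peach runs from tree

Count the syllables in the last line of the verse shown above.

5

The last line: "his peach runs from tree": 1+1+1+1+1 = 5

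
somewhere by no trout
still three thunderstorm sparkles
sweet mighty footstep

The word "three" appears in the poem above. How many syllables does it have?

1

"three" has 1 syllable.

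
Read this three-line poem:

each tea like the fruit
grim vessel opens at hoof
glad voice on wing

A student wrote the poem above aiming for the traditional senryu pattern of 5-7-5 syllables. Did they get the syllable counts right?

Line 1: each (1), tea (1), like (1), the (1), fruit (1) → 5 ✓
Line 2: grim (1), vessel (2), opens (2), at (1), hoof (1) → 7 ✓
Line 3: glad (1), voice (1), on (1), wing (1) → 4 (expected 5)

No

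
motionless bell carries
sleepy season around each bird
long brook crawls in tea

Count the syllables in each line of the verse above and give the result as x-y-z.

Line 1: motionless (3), bell (1), carries (2) → 6
Line 2: sleepy (2), season (2), around (2), each (1), bird (1) → 8
Line 3: long (1), brook (1), crawls (1), in (1), tea (1) → 5

6-8-5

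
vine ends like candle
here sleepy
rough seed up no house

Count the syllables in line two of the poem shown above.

Line two: here(1) + sleepy(2) = 3

3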